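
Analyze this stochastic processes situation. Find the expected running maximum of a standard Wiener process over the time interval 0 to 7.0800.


E(max B(s)) = sqrt(2t/pi)
= sqrt(2*7.0800/pi)
= sqrt(4.5073)
= 2.1230

2.1230


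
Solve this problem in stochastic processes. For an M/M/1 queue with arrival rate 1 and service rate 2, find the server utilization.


rho = lambda/mu
= 1/2
= 0.5000

0.5000


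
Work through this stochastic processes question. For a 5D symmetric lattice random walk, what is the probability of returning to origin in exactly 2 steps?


P(return in 2 steps) = P(reverse first step) = 1/(2d)
= 1/10
= 0.1000

0.1000


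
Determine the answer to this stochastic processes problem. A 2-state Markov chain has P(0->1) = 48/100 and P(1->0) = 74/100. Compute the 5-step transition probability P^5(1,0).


Computing P^5 by matrix multiplication.
P = [[0.5200, 0.4800], [0.7400, 0.2600]]
After raising P to the power 5:
P^5(1,0) = 0.6069

0.6069


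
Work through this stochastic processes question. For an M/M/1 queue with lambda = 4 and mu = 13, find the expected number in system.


rho = 4/13 = 0.3077
L = rho/(1-rho)
= 0.3077/0.6923
= 0.4444

0.4444


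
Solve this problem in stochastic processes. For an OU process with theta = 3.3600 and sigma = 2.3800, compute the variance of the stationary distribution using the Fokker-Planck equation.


Stationary variance = sigma^2 / (2*theta)
= 2.3800^2 / (2*3.3600)
= 5.6644 / 6.7200
= 0.8429

0.8429


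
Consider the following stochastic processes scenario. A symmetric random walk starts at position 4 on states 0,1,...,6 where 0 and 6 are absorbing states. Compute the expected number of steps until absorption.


For symmetric RW on 0,...,N with absorbing barriers, E(i) = i*(N-i)
E(4) = 4 * 2 = 8

8


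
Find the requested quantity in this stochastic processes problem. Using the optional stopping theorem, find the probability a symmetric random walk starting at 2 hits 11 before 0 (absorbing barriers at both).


By optional stopping theorem: E(M at tau) = M(0) = 2
P(hit 11)*11 + P(hit 0)*0 = 2
P(hit 11) = (2 - 0)/(11 - 0) = 2/11 = 0.1818

0.1818


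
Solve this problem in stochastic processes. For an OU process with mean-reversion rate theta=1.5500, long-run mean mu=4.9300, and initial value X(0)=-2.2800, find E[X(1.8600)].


E[X(t)] = mu + (X(0) - mu)*exp(-theta*t)
= 4.9300 + (-2.2800 - 4.9300)*exp(-1.5500*1.8600)
= 4.9300 + -7.2100 * 0.0560
= 4.5265

4.5265


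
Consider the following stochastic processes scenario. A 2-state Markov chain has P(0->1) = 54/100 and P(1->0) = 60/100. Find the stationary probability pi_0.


Stationary distribution: pi_0 = p10/(p01+p10), pi_1 = p01/(p01+p10)
p01 = 0.5400, p10 = 0.6000
pi_0 = 0.5263

0.5263


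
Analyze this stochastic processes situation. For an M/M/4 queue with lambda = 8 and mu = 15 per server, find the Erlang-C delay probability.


a = lambda/mu = 0.5333
rho = a/c = 0.1333
Erlang-C formula applied:
C(c,a) = 0.0023

0.0023


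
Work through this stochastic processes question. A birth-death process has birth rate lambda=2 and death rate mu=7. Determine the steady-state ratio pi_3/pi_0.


For birth-death process, pi_n/pi_0 = (lambda/mu)^n
= (2/7)^3
= 0.0233

0.0233


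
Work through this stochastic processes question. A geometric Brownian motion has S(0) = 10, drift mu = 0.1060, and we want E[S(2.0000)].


E[S(t)] = S(0) * exp(mu * t)
= 10 * exp(0.1060 * 2.0000)
= 10 * 1.2361
= 12.3615

12.3615


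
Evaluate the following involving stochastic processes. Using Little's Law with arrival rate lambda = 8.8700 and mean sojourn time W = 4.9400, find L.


Little's Law: L = lambda * W
= 8.8700 * 4.9400
= 43.8178

43.8178


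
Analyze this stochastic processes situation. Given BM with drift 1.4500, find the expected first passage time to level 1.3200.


Expected first passage time = a/mu
= 1.3200/1.4500
= 0.9103

0.9103


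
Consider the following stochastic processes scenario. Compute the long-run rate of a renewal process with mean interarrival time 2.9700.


Long-run renewal rate = 1/E(X)
= 1/2.9700
= 0.3367

0.3367


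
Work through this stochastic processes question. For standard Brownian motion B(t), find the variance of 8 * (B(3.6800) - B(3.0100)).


Var(alpha*(B(t)-B(s))) = alpha^2 * (t-s)
= 8^2 * (3.6800 - 3.0100)
= 64 * 0.6700
= 42.8800

42.8800


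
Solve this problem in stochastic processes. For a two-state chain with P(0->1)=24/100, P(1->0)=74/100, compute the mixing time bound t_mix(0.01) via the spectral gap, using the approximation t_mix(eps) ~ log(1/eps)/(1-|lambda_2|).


lambda_2 = |1 - p01 - p10| = |1 - 0.2400 - 0.7400| = 0.0200
t_mix ~ log(1/eps)/(1 - |lambda_2|)
= log(100)/(1 - 0.0200) = 4.6052/0.9800
= 4.6992

4.6992


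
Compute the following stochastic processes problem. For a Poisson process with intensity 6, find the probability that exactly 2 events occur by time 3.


P(N(t)=k) = (lambda*t)^k * exp(-lambda*t) / k!
lambda*t = 18
= 18^2 * exp(-18) / 2!
= 324 * 1.5230e-08 / 2
= 2.4673e-06

2.4673e-06


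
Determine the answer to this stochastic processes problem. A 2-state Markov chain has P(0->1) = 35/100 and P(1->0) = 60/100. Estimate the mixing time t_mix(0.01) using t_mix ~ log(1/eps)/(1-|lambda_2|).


lambda_2 = |1 - p01 - p10| = |1 - 0.3500 - 0.6000| = 0.0500
t_mix ~ log(1/eps)/(1 - |lambda_2|)
= log(100)/(1 - 0.0500) = 4.6052/0.9500
= 4.8475

4.8475


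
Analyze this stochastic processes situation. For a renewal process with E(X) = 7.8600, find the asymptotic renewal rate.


Long-run renewal rate = 1/E(X)
= 1/7.8600
= 0.1272

0.1272


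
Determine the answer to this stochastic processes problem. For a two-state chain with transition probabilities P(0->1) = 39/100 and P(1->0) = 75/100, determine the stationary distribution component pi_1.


Stationary distribution: pi_0 = p10/(p01+p10), pi_1 = p01/(p01+p10)
p01 = 0.3900, p10 = 0.7500
pi_1 = 0.3421

0.3421


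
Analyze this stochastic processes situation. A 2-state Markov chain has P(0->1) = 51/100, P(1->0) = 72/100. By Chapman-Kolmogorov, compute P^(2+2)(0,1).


P^4 = P^2 * P^2
Computing via matrix multiplication of the transition matrix.
Entry (0,1) of P^4 = 0.4135

0.4135


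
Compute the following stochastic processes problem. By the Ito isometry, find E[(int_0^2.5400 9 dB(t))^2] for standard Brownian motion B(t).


By Ito isometry: E[(int f dB)^2] = int f^2 dt
= 9^2 * 2.5400
= 81 * 2.5400 = 205.7400

205.7400


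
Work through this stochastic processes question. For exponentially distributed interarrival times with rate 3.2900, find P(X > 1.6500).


P(X > t) = exp(-lambda * t)
= exp(-3.2900 * 1.6500)
= exp(-5.4285) = 0.0044

0.0044


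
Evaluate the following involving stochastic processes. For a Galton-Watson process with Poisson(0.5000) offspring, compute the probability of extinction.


Since mu = 0.5000 <= 1, extinction probability = 1.

1.0000


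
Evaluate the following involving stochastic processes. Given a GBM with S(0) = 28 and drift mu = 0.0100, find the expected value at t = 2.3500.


E[S(t)] = S(0) * exp(mu * t)
= 28 * exp(0.0100 * 2.3500)
= 28 * 1.0238
= 28.6658

28.6658


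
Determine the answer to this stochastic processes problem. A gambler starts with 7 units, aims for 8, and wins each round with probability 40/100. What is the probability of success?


Gambler's ruin formula:
r = q/p = 0.6000/0.4000 = 1.5000
P(win) = (1 - r^i)/(1 - r^N)
= (1 - 1.5000^7)/(1 - 1.5000^8)
= 0.6531

0.6531


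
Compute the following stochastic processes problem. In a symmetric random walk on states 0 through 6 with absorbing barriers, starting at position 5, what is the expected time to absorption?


For symmetric RW on 0,...,N with absorbing barriers, E(i) = i*(N-i)
E(5) = 5 * 1 = 5

5


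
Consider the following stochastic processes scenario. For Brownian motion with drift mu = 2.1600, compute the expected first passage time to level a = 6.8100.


Expected first passage time = a/mu
= 6.8100/2.1600
= 3.1528

3.1528


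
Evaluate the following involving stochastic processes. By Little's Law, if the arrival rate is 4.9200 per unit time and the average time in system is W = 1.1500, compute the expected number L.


Little's Law: L = lambda * W
= 4.9200 * 1.1500
= 5.6580

5.6580


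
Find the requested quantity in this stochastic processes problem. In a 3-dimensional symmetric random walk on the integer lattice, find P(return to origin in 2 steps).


P(return in 2 steps) = P(reverse first step) = 1/(2d)
= 1/6
= 0.1667

0.1667


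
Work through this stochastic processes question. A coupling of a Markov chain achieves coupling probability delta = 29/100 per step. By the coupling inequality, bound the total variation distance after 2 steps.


TV distance bound <= (1-delta)^n
= (1 - 0.2900)^2
= 0.7100^2
= 0.5041

0.5041


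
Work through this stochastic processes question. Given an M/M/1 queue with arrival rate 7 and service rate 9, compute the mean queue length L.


rho = 7/9 = 0.7778
L = rho/(1-rho)
= 0.7778/0.2222
= 3.5000

3.5000


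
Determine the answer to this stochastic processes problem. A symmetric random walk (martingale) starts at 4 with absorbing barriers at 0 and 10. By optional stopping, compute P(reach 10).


By optional stopping theorem: E(M at tau) = M(0) = 4
P(hit 10)*10 + P(hit 0)*0 = 4
P(hit 10) = (4 - 0)/(10 - 0) = 2/5 = 0.4000

0.4000


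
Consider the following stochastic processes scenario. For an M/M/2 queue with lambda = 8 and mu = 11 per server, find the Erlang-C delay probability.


a = lambda/mu = 0.7273
rho = a/c = 0.3636
Erlang-C formula applied:
C(c,a) = 0.1939

0.1939


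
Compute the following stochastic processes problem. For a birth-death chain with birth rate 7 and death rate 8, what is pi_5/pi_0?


For birth-death process, pi_n/pi_0 = (lambda/mu)^n
= (7/8)^5
= 0.5129

0.5129


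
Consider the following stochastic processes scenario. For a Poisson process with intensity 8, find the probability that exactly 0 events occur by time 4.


P(N(t)=k) = (lambda*t)^k * exp(-lambda*t) / k!
lambda*t = 32
= 32^0 * exp(-32) / 0!
= 1 * 1.2664e-14 / 1
= 1.2664e-14

1.2664e-14


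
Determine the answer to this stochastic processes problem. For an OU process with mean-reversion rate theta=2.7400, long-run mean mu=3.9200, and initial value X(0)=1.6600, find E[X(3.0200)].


E[X(t)] = mu + (X(0) - mu)*exp(-theta*t)
= 3.9200 + (1.6600 - 3.9200)*exp(-2.7400*3.0200)
= 3.9200 + -2.2600 * 2.5486e-04
= 3.9194

3.9194


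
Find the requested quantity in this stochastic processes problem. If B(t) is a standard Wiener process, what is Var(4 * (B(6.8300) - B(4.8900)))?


Var(alpha*(B(t)-B(s))) = alpha^2 * (t-s)
= 4^2 * (6.8300 - 4.8900)
= 16 * 1.9400
= 31.0400

31.0400


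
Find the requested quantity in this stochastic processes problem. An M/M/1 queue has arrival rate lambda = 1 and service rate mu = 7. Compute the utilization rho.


rho = lambda/mu
= 1/7
= 0.1429

0.1429


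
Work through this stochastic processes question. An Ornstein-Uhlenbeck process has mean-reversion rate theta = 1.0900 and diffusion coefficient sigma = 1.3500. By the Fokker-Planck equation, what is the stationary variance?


Stationary variance = sigma^2 / (2*theta)
= 1.3500^2 / (2*1.0900)
= 1.8225 / 2.1800
= 0.8360

0.8360


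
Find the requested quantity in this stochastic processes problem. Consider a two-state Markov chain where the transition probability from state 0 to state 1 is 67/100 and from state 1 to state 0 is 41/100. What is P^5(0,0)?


Computing P^5 by matrix multiplication.
P = [[0.3300, 0.6700], [0.4100, 0.5900]]
After raising P to the power 5:
P^5(0,0) = 0.3796

0.3796


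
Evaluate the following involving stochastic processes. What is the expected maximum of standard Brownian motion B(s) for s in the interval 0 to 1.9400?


E(max B(s)) = sqrt(2t/pi)
= sqrt(2*1.9400/pi)
= sqrt(1.2350)
= 1.1113

1.1113


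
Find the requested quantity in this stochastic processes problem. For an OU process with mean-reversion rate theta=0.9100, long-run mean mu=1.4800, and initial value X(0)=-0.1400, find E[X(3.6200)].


E[X(t)] = mu + (X(0) - mu)*exp(-theta*t)
= 1.4800 + (-0.1400 - 1.4800)*exp(-0.9100*3.6200)
= 1.4800 + -1.6200 * 0.0371
= 1.4199

1.4199


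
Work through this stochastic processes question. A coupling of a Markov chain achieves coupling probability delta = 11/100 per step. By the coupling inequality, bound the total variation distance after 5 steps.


TV distance bound <= (1-delta)^n
= (1 - 0.1100)^5
= 0.8900^5
= 0.5584

0.5584


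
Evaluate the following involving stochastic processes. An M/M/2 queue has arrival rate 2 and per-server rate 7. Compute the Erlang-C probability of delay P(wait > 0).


a = lambda/mu = 0.2857
rho = a/c = 0.1429
Erlang-C formula applied:
C(c,a) = 0.0357

0.0357


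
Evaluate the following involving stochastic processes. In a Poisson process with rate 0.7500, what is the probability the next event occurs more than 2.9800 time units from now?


P(X > t) = exp(-lambda * t)
= exp(-0.7500 * 2.9800)
= exp(-2.2350) = 0.1070

0.1070


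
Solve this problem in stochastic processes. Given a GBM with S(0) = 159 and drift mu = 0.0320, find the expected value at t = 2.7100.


E[S(t)] = S(0) * exp(mu * t)
= 159 * exp(0.0320 * 2.7100)
= 159 * 1.0906
= 173.4040

173.4040


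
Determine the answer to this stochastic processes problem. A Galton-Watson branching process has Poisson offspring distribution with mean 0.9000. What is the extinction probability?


Since mu = 0.9000 <= 1, extinction probability = 1.

1.0000


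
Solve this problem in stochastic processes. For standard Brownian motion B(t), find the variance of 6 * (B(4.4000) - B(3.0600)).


Var(alpha*(B(t)-B(s))) = alpha^2 * (t-s)
= 6^2 * (4.4000 - 3.0600)
= 36 * 1.3400
= 48.2400

48.2400


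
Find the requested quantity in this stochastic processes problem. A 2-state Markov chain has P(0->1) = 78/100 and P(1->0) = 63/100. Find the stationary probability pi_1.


Stationary distribution: pi_0 = p10/(p01+p10), pi_1 = p01/(p01+p10)
p01 = 0.7800, p10 = 0.6300
pi_1 = 0.5532

0.5532


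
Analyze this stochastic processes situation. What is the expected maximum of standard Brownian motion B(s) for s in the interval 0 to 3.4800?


E(max B(s)) = sqrt(2t/pi)
= sqrt(2*3.4800/pi)
= sqrt(2.2154)
= 1.4884

1.4884


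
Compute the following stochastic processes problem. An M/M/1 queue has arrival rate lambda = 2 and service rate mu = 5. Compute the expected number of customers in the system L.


rho = 2/5 = 0.4000
L = rho/(1-rho)
= 0.4000/0.6000
= 0.6667

0.6667


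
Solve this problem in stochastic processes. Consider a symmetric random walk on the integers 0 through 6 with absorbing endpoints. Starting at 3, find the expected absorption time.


For symmetric RW on 0,...,N with absorbing barriers, E(i) = i*(N-i)
E(3) = 3 * 3 = 9

9


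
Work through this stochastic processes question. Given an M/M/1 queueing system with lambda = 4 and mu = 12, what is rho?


rho = lambda/mu
= 4/12
= 0.3333

0.3333


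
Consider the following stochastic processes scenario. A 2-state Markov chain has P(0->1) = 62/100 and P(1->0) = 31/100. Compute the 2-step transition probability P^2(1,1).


Computing P^2 by matrix multiplication.
P = [[0.3800, 0.6200], [0.3100, 0.6900]]
After raising P to the power 2:
P^2(1,1) = 0.6683

0.6683


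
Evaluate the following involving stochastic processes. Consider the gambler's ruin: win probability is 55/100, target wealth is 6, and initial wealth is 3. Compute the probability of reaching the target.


Gambler's ruin formula:
r = q/p = 0.4500/0.5500 = 0.8182
P(win) = (1 - r^i)/(1 - r^N)
= (1 - 0.8182^3)/(1 - 0.8182^6)
= 0.6461

0.6461


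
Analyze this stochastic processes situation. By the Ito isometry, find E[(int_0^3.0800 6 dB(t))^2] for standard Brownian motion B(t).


By Ito isometry: E[(int f dB)^2] = int f^2 dt
= 6^2 * 3.0800
= 36 * 3.0800 = 110.8800

110.8800


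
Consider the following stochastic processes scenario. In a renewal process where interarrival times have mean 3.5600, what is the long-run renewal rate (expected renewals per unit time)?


Long-run renewal rate = 1/E(X)
= 1/3.5600
= 0.2809

0.2809


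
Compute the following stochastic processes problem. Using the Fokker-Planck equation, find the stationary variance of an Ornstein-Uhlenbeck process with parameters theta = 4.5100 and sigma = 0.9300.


Stationary variance = sigma^2 / (2*theta)
= 0.9300^2 / (2*4.5100)
= 0.8649 / 9.0200
= 0.0959

0.0959


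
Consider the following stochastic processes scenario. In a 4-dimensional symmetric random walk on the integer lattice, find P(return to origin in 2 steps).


P(return in 2 steps) = P(reverse first step) = 1/(2d)
= 1/8
= 0.1250

0.1250


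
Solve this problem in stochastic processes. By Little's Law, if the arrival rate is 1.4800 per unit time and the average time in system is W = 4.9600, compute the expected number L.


Little's Law: L = lambda * W
= 1.4800 * 4.9600
= 7.3408

7.3408


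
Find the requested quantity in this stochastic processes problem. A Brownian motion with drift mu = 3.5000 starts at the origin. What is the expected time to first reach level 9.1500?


Expected first passage time = a/mu
= 9.1500/3.5000
= 2.6143

2.6143


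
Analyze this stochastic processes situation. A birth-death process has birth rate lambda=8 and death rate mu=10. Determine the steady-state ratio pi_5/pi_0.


For birth-death process, pi_n/pi_0 = (lambda/mu)^n
= (8/10)^5
= 0.3277

0.3277


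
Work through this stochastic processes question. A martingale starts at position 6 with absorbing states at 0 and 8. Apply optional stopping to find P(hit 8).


By optional stopping theorem: E(M at tau) = M(0) = 6
P(hit 8)*8 + P(hit 0)*0 = 6
P(hit 8) = (6 - 0)/(8 - 0) = 3/4 = 0.7500

0.7500


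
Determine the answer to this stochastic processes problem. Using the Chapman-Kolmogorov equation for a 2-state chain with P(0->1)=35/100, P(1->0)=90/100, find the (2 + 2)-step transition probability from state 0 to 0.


P^4 = P^2 * P^2
Computing via matrix multiplication of the transition matrix.
Entry (0,0) of P^4 = 0.7211

0.7211


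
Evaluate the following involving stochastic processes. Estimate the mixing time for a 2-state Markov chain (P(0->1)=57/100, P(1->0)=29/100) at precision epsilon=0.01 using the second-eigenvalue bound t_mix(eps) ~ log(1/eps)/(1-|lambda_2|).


lambda_2 = |1 - p01 - p10| = |1 - 0.5700 - 0.2900| = 0.1400
t_mix ~ log(1/eps)/(1 - |lambda_2|)
= log(100)/(1 - 0.1400) = 4.6052/0.8600
= 5.3548

5.3548


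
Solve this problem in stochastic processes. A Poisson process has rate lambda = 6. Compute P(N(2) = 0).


P(N(t)=k) = (lambda*t)^k * exp(-lambda*t) / k!
lambda*t = 12
= 12^0 * exp(-12) / 0!
= 1 * 6.1442e-06 / 1
= 6.1442e-06

6.1442e-06


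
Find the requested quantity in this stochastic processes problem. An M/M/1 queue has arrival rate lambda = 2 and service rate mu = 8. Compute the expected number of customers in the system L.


rho = 2/8 = 0.2500
L = rho/(1-rho)
= 0.2500/0.7500
= 0.3333

0.3333


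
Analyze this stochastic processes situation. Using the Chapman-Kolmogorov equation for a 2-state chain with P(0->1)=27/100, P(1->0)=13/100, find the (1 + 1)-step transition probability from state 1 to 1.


P^2 = P^1 * P^1
Computing via matrix multiplication of the transition matrix.
Entry (1,1) of P^2 = 0.7920

0.7920


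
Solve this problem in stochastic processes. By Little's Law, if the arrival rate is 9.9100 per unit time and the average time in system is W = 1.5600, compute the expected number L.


Little's Law: L = lambda * W
= 9.9100 * 1.5600
= 15.4596

15.4596


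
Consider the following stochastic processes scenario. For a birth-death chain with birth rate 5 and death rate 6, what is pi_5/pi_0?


For birth-death process, pi_n/pi_0 = (lambda/mu)^n
= (5/6)^5
= 0.4019

0.4019


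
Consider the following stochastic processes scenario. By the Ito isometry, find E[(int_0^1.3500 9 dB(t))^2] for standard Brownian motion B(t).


By Ito isometry: E[(int f dB)^2] = int f^2 dt
= 9^2 * 1.3500
= 81 * 1.3500 = 109.3500

109.3500


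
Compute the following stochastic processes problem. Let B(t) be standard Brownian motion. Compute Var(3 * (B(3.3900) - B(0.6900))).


Var(alpha*(B(t)-B(s))) = alpha^2 * (t-s)
= 3^2 * (3.3900 - 0.6900)
= 9 * 2.7000
= 24.3000

24.3000


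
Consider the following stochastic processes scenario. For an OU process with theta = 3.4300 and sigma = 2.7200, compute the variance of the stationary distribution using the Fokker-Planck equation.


Stationary variance = sigma^2 / (2*theta)
= 2.7200^2 / (2*3.4300)
= 7.3984 / 6.8600
= 1.0785

1.0785


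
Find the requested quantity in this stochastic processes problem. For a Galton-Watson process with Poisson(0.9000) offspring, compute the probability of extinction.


Since mu = 0.9000 <= 1, extinction probability = 1.

1.0000


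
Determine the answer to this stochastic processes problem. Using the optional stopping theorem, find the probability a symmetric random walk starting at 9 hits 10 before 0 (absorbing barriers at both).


By optional stopping theorem: E(M at tau) = M(0) = 9
P(hit 10)*10 + P(hit 0)*0 = 9
P(hit 10) = (9 - 0)/(10 - 0) = 9/10 = 0.9000

0.9000


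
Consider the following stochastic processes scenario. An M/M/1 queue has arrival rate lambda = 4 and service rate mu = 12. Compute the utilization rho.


rho = lambda/mu
= 4/12
= 0.3333

0.3333


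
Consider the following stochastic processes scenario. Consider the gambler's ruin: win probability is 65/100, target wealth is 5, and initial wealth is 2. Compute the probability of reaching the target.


Gambler's ruin formula:
r = q/p = 0.3500/0.6500 = 0.5385
P(win) = (1 - r^i)/(1 - r^N)
= (1 - 0.5385^2)/(1 - 0.5385^5)
= 0.7437

0.7437


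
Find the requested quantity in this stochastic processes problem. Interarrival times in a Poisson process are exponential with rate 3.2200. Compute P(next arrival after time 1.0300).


P(X > t) = exp(-lambda * t)
= exp(-3.2200 * 1.0300)
= exp(-3.3166) = 0.0363

0.0363


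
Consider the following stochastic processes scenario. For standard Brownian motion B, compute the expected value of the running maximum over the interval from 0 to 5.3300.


E(max B(s)) = sqrt(2t/pi)
= sqrt(2*5.3300/pi)
= sqrt(3.3932)
= 1.8421

1.8421


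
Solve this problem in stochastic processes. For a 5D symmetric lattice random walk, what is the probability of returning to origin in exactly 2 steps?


P(return in 2 steps) = P(reverse first step) = 1/(2d)
= 1/10
= 0.1000

0.1000


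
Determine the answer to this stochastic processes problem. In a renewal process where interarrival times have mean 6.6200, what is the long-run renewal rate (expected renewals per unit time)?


Long-run renewal rate = 1/E(X)
= 1/6.6200
= 0.1511

0.1511


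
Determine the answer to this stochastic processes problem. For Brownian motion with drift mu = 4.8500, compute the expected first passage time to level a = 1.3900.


Expected first passage time = a/mu
= 1.3900/4.8500
= 0.2866

0.2866


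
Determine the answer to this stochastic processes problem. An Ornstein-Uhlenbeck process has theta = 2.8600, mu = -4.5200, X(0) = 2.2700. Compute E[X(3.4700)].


E[X(t)] = mu + (X(0) - mu)*exp(-theta*t)
= -4.5200 + (2.2700 - -4.5200)*exp(-2.8600*3.4700)
= -4.5200 + 6.7900 * 4.8975e-05
= -4.5197

-4.5197


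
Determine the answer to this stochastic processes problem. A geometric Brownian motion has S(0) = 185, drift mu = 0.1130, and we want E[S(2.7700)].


E[S(t)] = S(0) * exp(mu * t)
= 185 * exp(0.1130 * 2.7700)
= 185 * 1.3675
= 252.9940

252.9940


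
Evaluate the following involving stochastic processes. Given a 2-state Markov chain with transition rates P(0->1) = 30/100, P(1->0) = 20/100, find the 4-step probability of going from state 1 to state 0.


Computing P^4 by matrix multiplication.
P = [[0.7000, 0.3000], [0.2000, 0.8000]]
After raising P to the power 4:
P^4(1,0) = 0.3750

0.3750


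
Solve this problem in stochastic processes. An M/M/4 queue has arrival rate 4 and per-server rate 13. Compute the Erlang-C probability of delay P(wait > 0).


a = lambda/mu = 0.3077
rho = a/c = 0.0769
Erlang-C formula applied:
C(c,a) = 2.9743e-04

2.9743e-04


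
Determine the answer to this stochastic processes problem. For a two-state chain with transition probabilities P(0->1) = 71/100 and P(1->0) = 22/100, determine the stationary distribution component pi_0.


Stationary distribution: pi_0 = p10/(p01+p10), pi_1 = p01/(p01+p10)
p01 = 0.7100, p10 = 0.2200
pi_0 = 0.2366

0.2366


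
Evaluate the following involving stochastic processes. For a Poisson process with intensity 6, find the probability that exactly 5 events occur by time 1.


P(N(t)=k) = (lambda*t)^k * exp(-lambda*t) / k!
lambda*t = 6
= 6^5 * exp(-6) / 5!
= 7776 * 0.0025 / 120
= 0.1606

0.1606


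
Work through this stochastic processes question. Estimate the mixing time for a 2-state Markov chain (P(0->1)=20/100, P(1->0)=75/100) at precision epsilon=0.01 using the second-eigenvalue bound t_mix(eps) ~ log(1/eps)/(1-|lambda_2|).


lambda_2 = |1 - p01 - p10| = |1 - 0.2000 - 0.7500| = 0.0500
t_mix ~ log(1/eps)/(1 - |lambda_2|)
= log(100)/(1 - 0.0500) = 4.6052/0.9500
= 4.8475

4.8475


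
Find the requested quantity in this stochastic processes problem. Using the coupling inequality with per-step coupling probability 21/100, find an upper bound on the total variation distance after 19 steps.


TV distance bound <= (1-delta)^n
= (1 - 0.2100)^19
= 0.7900^19
= 0.0113

0.0113


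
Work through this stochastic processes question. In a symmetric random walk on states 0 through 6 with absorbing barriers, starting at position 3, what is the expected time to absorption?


For symmetric RW on 0,...,N with absorbing barriers, E(i) = i*(N-i)
E(3) = 3 * 3 = 9

9


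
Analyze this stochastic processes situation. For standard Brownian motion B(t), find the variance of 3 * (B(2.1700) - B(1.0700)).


Var(alpha*(B(t)-B(s))) = alpha^2 * (t-s)
= 3^2 * (2.1700 - 1.0700)
= 9 * 1.1000
= 9.9000

9.9000


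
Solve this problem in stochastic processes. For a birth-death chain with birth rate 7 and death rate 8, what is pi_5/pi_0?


For birth-death process, pi_n/pi_0 = (lambda/mu)^n
= (7/8)^5
= 0.5129

0.5129


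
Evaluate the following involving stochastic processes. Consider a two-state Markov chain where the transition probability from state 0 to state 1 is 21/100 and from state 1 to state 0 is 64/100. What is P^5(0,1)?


Computing P^5 by matrix multiplication.
P = [[0.7900, 0.2100], [0.6400, 0.3600]]
After raising P to the power 5:
P^5(0,1) = 0.2470

0.2470


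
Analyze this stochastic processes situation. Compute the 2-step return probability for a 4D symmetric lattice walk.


P(return in 2 steps) = P(reverse first step) = 1/(2d)
= 1/8
= 0.1250

0.1250


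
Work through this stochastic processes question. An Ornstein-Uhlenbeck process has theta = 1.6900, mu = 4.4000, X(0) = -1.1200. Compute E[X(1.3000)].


E[X(t)] = mu + (X(0) - mu)*exp(-theta*t)
= 4.4000 + (-1.1200 - 4.4000)*exp(-1.6900*1.3000)
= 4.4000 + -5.5200 * 0.1111
= 3.7865

3.7865


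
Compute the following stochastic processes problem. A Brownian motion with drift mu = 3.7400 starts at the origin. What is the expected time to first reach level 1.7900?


Expected first passage time = a/mu
= 1.7900/3.7400
= 0.4786

0.4786


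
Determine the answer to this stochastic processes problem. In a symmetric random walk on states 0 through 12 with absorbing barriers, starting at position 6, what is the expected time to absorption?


For symmetric RW on 0,...,N with absorbing barriers, E(i) = i*(N-i)
E(6) = 6 * 6 = 36

36


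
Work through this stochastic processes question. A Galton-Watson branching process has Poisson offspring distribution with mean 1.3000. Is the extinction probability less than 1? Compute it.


Since mu = 1.3000 > 1, extinction prob q < 1.
Solve s = exp(mu*(s-1)) iteratively.
q = 0.5770

0.5770


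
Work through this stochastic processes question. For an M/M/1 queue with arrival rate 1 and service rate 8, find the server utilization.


rho = lambda/mu
= 1/8
= 0.1250

0.1250


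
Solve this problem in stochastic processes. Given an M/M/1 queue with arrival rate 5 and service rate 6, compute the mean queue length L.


rho = 5/6 = 0.8333
L = rho/(1-rho)
= 0.8333/0.1667
= 5.0000

5.0000


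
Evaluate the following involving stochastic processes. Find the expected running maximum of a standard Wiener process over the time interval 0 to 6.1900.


E(max B(s)) = sqrt(2t/pi)
= sqrt(2*6.1900/pi)
= sqrt(3.9407)
= 1.9851

1.9851


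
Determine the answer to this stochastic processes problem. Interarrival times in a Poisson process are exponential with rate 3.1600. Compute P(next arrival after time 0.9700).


P(X > t) = exp(-lambda * t)
= exp(-3.1600 * 0.9700)
= exp(-3.0652) = 0.0466

0.0466


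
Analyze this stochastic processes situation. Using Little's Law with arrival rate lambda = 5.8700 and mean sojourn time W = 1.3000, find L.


Little's Law: L = lambda * W
= 5.8700 * 1.3000
= 7.6310

7.6310


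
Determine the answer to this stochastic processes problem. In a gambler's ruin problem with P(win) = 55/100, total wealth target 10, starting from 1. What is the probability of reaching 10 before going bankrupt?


Gambler's ruin formula:
r = q/p = 0.4500/0.5500 = 0.8182
P(win) = (1 - r^i)/(1 - r^N)
= (1 - 0.8182^1)/(1 - 0.8182^10)
= 0.2101

0.2101


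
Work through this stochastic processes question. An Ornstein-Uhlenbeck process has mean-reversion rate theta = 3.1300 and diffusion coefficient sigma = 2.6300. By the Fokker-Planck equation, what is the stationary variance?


Stationary variance = sigma^2 / (2*theta)
= 2.6300^2 / (2*3.1300)
= 6.9169 / 6.2600
= 1.1049

1.1049


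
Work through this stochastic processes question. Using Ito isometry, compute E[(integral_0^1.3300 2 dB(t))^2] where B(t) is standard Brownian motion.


By Ito isometry: E[(int f dB)^2] = int f^2 dt
= 2^2 * 1.3300
= 4 * 1.3300 = 5.3200

5.3200


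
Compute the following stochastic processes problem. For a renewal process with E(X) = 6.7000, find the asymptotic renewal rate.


Long-run renewal rate = 1/E(X)
= 1/6.7000
= 0.1493

0.1493


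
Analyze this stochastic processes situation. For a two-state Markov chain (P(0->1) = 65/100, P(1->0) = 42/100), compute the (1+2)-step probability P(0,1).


P^3 = P^1 * P^2
Computing via matrix multiplication of the transition matrix.
Entry (0,1) of P^3 = 0.6077

0.6077


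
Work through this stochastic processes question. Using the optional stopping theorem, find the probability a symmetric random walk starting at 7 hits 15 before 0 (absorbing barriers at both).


By optional stopping theorem: E(M at tau) = M(0) = 7
P(hit 15)*15 + P(hit 0)*0 = 7
P(hit 15) = (7 - 0)/(15 - 0) = 7/15 = 0.4667

0.4667


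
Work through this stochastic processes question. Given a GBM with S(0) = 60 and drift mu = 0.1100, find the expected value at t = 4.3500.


E[S(t)] = S(0) * exp(mu * t)
= 60 * exp(0.1100 * 4.3500)
= 60 * 1.6137
= 96.8191

96.8191


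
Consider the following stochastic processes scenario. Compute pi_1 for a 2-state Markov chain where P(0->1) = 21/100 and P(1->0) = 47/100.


Stationary distribution: pi_0 = p10/(p01+p10), pi_1 = p01/(p01+p10)
p01 = 0.2100, p10 = 0.4700
pi_1 = 0.3088

0.3088


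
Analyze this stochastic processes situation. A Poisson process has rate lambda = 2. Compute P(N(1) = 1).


P(N(t)=k) = (lambda*t)^k * exp(-lambda*t) / k!
lambda*t = 2
= 2^1 * exp(-2) / 1!
= 2 * 0.1353 / 1
= 0.2707

0.2707


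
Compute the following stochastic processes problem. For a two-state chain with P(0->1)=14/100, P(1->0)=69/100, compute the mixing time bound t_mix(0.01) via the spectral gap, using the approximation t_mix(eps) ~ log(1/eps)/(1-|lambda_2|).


lambda_2 = |1 - p01 - p10| = |1 - 0.1400 - 0.6900| = 0.1700
t_mix ~ log(1/eps)/(1 - |lambda_2|)
= log(100)/(1 - 0.1700) = 4.6052/0.8300
= 5.5484

5.5484


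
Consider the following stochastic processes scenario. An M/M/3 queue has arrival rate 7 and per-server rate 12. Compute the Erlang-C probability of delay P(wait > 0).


a = lambda/mu = 0.5833
rho = a/c = 0.1944
Erlang-C formula applied:
C(c,a) = 0.0229

0.0229


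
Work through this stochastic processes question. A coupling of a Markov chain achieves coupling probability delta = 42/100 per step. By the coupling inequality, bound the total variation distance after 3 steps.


TV distance bound <= (1-delta)^n
= (1 - 0.4200)^3
= 0.5800^3
= 0.1951

0.1951


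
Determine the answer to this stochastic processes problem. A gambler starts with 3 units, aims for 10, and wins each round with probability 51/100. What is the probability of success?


Gambler's ruin formula:
r = q/p = 0.4900/0.5100 = 0.9608
P(win) = (1 - r^i)/(1 - r^N)
= (1 - 0.9608^3)/(1 - 0.9608^10)
= 0.3430

0.3430


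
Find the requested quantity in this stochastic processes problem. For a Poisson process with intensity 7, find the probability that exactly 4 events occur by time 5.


P(N(t)=k) = (lambda*t)^k * exp(-lambda*t) / k!
lambda*t = 35
= 35^4 * exp(-35) / 4!
= 1500625 * 6.3051e-16 / 24
= 3.9423e-11

3.9423e-11


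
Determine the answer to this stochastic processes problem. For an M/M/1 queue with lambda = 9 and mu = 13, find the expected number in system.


rho = 9/13 = 0.6923
L = rho/(1-rho)
= 0.6923/0.3077
= 2.2500

2.2500


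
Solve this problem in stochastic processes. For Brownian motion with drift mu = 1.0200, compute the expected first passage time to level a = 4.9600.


Expected first passage time = a/mu
= 4.9600/1.0200
= 4.8627

4.8627


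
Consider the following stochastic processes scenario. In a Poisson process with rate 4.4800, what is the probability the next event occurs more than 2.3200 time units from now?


P(X > t) = exp(-lambda * t)
= exp(-4.4800 * 2.3200)
= exp(-10.3936) = 3.0628e-05

3.0628e-05


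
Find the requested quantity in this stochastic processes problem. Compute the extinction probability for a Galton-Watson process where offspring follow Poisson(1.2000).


Since mu = 1.2000 > 1, extinction prob q < 1.
Solve s = exp(mu*(s-1)) iteratively.
q = 0.6863

0.6863


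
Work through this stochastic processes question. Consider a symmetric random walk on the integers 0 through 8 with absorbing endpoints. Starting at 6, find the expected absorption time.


For symmetric RW on 0,...,N with absorbing barriers, E(i) = i*(N-i)
E(6) = 6 * 2 = 12

12


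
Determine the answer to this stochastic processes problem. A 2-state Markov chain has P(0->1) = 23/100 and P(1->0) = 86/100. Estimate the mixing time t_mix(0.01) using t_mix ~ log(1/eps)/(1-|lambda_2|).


lambda_2 = |1 - p01 - p10| = |1 - 0.2300 - 0.8600| = 0.0900
t_mix ~ log(1/eps)/(1 - |lambda_2|)
= log(100)/(1 - 0.0900) = 4.6052/0.9100
= 5.0606

5.0606


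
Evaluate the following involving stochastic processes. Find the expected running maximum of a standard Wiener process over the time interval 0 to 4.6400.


E(max B(s)) = sqrt(2t/pi)
= sqrt(2*4.6400/pi)
= sqrt(2.9539)
= 1.7187

1.7187


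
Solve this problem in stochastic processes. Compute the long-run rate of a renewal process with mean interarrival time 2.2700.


Long-run renewal rate = 1/E(X)
= 1/2.2700
= 0.4405

0.4405


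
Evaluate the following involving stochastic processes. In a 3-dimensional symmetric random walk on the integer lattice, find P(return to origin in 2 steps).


P(return in 2 steps) = P(reverse first step) = 1/(2d)
= 1/6
= 0.1667

0.1667


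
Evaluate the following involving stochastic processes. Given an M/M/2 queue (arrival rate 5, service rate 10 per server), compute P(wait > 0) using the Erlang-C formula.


a = lambda/mu = 0.5000
rho = a/c = 0.2500
Erlang-C formula applied:
C(c,a) = 0.1000

0.1000


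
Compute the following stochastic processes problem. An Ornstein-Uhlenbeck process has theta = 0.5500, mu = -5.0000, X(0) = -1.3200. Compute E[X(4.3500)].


E[X(t)] = mu + (X(0) - mu)*exp(-theta*t)
= -5.0000 + (-1.3200 - -5.0000)*exp(-0.5500*4.3500)
= -5.0000 + 3.6800 * 0.0914
= -4.6636

-4.6636


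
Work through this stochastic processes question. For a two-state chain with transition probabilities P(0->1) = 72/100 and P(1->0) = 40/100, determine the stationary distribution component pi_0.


Stationary distribution: pi_0 = p10/(p01+p10), pi_1 = p01/(p01+p10)
p01 = 0.7200, p10 = 0.4000
pi_0 = 0.3571

0.3571


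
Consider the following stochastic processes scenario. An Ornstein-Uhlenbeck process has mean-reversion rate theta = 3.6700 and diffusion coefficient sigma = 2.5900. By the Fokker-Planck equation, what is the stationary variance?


Stationary variance = sigma^2 / (2*theta)
= 2.5900^2 / (2*3.6700)
= 6.7081 / 7.3400
= 0.9139

0.9139


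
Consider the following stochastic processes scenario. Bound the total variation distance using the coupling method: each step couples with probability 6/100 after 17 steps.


TV distance bound <= (1-delta)^n
= (1 - 0.0600)^17
= 0.9400^17
= 0.3493

0.3493


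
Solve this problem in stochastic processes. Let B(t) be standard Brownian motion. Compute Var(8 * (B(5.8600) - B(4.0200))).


Var(alpha*(B(t)-B(s))) = alpha^2 * (t-s)
= 8^2 * (5.8600 - 4.0200)
= 64 * 1.8400
= 117.7600

117.7600


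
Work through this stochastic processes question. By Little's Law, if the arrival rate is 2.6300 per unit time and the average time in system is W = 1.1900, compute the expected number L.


Little's Law: L = lambda * W
= 2.6300 * 1.1900
= 3.1297

3.1297


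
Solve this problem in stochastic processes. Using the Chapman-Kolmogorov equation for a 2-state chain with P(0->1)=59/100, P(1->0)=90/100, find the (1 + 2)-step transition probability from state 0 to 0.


P^3 = P^1 * P^2
Computing via matrix multiplication of the transition matrix.
Entry (0,0) of P^3 = 0.5574

0.5574


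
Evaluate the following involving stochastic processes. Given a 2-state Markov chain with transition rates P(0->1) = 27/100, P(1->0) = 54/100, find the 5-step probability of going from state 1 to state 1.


Computing P^5 by matrix multiplication.
P = [[0.7300, 0.2700], [0.5400, 0.4600]]
After raising P to the power 5:
P^5(1,1) = 0.3335

0.3335


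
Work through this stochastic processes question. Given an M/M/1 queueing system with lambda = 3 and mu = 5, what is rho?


rho = lambda/mu
= 3/5
= 0.6000

0.6000


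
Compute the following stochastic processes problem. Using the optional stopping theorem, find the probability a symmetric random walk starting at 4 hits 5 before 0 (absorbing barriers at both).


By optional stopping theorem: E(M at tau) = M(0) = 4
P(hit 5)*5 + P(hit 0)*0 = 4
P(hit 5) = (4 - 0)/(5 - 0) = 4/5 = 0.8000

0.8000


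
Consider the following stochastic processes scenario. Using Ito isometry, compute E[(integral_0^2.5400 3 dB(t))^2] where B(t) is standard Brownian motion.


By Ito isometry: E[(int f dB)^2] = int f^2 dt
= 3^2 * 2.5400
= 9 * 2.5400 = 22.8600

22.8600


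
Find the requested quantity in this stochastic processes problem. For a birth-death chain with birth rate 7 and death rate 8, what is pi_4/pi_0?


For birth-death process, pi_n/pi_0 = (lambda/mu)^n
= (7/8)^4
= 0.5862

0.5862


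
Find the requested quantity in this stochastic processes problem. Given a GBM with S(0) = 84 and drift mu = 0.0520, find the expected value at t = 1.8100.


E[S(t)] = S(0) * exp(mu * t)
= 84 * exp(0.0520 * 1.8100)
= 84 * 1.0987
= 92.2901

92.2901
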